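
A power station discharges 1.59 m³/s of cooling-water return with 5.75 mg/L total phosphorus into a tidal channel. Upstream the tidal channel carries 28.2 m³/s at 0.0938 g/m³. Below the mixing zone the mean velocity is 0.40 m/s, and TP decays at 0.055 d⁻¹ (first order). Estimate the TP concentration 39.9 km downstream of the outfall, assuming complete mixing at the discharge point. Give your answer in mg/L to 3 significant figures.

0.371 mg/L

After complete mixing, C₀ = (1.59·5.75 + 28.2·0.0938) / 29.79 = 0.3957 mg/L.
Travel time t = 3.99e+04 m / 0.40 m/s = 9.975e+04 s = 1.155 d.
C = 0.3957·exp(−0.055·1.155) = 0.3957·0.9385 = 0.3713 mg/L.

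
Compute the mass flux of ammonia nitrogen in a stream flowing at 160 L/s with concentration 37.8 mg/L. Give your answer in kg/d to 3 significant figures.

523 kg/d

160 L/s = 0.16 m³/s.
Mass flux = Q·C = 0.16 m³/s × 37.8 g/m³ = 6.048 g/s.
= 6.048 g/s × 86.4 = 522.5 kg/d.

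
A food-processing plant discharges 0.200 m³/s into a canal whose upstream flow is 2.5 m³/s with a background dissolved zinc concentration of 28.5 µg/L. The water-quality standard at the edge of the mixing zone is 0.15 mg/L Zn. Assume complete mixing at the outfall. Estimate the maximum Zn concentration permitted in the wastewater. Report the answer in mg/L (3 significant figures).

1.67 mg/L

28.5 µg/L = 0.0285 mg/L.
Mass balance: 0.15·2.7 = 0.2·Cₑ + 2.5·0.0285.
Cₑ = (0.405 − 0.07125) / 0.2 = 1.669 mg/L.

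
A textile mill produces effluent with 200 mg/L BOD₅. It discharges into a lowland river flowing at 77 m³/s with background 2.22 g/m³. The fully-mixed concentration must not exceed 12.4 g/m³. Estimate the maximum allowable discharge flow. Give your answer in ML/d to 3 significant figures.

361 ML/d

Mass balance at complete mixing: C_std·(Q_w + Q_r) = Q_w·C_e + Q_r·C_b.
Rearranging, Q_w = Q_r·(C_std − C_b)/(C_e − C_std) = 77·(12.4 − 2.22) / (200 − 12.4) = 4.178 m³/s.
= 361 ML/d.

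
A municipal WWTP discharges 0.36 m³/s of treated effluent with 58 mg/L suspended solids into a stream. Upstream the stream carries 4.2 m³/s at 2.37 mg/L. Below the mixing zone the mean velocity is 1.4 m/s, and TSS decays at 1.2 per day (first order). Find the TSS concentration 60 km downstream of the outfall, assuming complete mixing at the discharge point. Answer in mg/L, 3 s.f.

3.73 mg/L

After complete mixing, C₀ = (0.36·58 + 4.2·2.37) / 4.56 = 6.762 mg/L.
Travel time t = 6e+04 m / 1.4 m/s = 4.286e+04 s = 0.496 d.
C = 6.762·exp(−1.2·0.496) = 6.762·0.5514 = 3.729 mg/L.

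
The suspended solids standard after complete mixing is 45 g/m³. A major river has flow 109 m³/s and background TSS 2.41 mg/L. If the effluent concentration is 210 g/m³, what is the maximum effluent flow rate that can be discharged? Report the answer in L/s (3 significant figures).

28100 L/s

Mass balance at complete mixing: C_std·(Q_w + Q_r) = Q_w·C_e + Q_r·C_b.
Rearranging, Q_w = Q_r·(C_std − C_b)/(C_e − C_std) = 109·(45 − 2.41) / (210 − 45) = 28.14 m³/s.
= 2.814e+04 L/s.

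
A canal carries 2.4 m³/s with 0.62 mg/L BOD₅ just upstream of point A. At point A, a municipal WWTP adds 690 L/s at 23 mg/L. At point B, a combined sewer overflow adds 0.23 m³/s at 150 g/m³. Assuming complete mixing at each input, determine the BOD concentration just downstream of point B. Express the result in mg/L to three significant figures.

15.6 mg/L

690 L/s = 0.69 m³/s.
After input A: C = (2.4·0.62 + 0.69·23) / 3.09 = 5.617 mg/L.
After input B: C = (3.09·5.617 + 0.23·150) / 3.32 = 15.62 mg/L.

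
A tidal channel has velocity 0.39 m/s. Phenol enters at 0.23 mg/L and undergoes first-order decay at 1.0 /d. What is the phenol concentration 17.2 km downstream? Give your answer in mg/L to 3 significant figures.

Travel time t = 17.2 km / 0.39 m/s = 1.72e+04/0.39 = 4.41e+04 s = 0.5104 d.
First-order decay: C = 0.23·exp(−1.0·0.5104) = 0.23·0.6002 = 0.1381 mg/L.

0.138 mg/L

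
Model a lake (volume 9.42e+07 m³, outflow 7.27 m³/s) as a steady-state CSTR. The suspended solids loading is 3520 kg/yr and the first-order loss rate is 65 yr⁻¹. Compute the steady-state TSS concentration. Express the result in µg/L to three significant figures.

Outflow Q = 7.27 m³/s × 3.156e+07 s/yr = 2.294e+08 m³/yr.
Steady-state CSTR mass balance: W = Q·C + k·V·C, so C = W/(Q + kV).
Q + kV = 2.294e+08 + 65·9.42e+07 = 6.352e+09 m³/yr.
C = 3520/6.352e+09 = 5.541e-07 kg/m³ = 0.0005541 mg/L = 0.5541 µg/L.

0.554 µg/L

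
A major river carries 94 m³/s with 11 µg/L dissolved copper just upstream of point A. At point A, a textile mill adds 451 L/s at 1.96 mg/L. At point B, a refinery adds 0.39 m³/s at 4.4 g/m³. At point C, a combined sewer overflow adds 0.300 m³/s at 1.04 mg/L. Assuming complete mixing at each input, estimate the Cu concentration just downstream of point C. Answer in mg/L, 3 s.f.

0.0415 mg/L

11 µg/L = 0.011 mg/L.
451 L/s = 0.451 m³/s.
After input A: C = (94·0.011 + 0.451·1.96) / 94.45 = 0.02031 mg/L.
After input B: C = (94.45·0.02031 + 0.39·4.4) / 94.84 = 0.03832 mg/L.
After input C: C = (94.84·0.03832 + 0.3·1.04) / 95.14 = 0.04147 mg/L.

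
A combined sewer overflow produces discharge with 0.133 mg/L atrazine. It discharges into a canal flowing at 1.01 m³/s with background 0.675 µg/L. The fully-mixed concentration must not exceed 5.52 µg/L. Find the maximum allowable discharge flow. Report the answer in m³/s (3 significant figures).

0.0384 m³/s

0.675 µg/L = 0.000675 mg/L.
5.52 µg/L = 0.00552 mg/L.
Mass balance at complete mixing: C_std·(Q_w + Q_r) = Q_w·C_e + Q_r·C_b.
Rearranging, Q_w = Q_r·(C_std − C_b)/(C_e − C_std) = 1.01·(0.00552 − 0.000675) / (0.133 − 0.00552) = 0.03839 m³/s.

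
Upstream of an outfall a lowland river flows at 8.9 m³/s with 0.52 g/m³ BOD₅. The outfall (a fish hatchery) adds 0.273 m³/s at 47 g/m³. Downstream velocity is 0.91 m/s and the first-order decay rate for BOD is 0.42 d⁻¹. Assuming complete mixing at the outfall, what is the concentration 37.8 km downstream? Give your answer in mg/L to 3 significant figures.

After complete mixing, C₀ = (0.273·47 + 8.9·0.52) / 9.173 = 1.903 mg/L.
Travel time t = 3.78e+04 m / 0.91 m/s = 4.154e+04 s = 0.4808 d.
C = 1.903·exp(−0.42·0.4808) = 1.903·0.8172 = 1.555 mg/L.

1.56 mg/L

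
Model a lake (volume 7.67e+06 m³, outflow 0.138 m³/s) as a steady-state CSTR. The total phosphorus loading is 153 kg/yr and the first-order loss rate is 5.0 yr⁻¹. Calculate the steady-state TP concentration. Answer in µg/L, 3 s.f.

3.58 µg/L

Outflow Q = 0.138 m³/s × 3.156e+07 s/yr = 4.355e+06 m³/yr.
Steady-state CSTR mass balance: W = Q·C + k·V·C, so C = W/(Q + kV).
Q + kV = 4.355e+06 + 5.0·7.67e+06 = 4.27e+07 m³/yr.
C = 153/4.27e+07 = 3.583e-06 kg/m³ = 0.003583 mg/L = 3.583 µg/L.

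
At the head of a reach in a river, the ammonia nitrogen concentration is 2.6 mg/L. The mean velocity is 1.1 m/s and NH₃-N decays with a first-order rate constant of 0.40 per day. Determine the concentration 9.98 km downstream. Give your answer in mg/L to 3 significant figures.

2.49 mg/L

Travel time t = 9.98 km / 1.1 m/s = 9980/1.1 = 9073 s = 0.105 d.
First-order decay: C = 2.6·exp(−0.40·0.105) = 2.6·0.9589 = 2.493 mg/L.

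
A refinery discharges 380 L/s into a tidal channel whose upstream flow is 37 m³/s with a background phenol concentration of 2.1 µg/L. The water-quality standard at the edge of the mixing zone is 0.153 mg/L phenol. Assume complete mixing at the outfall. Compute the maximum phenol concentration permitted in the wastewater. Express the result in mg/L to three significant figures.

14.8 mg/L

380 L/s = 0.38 m³/s.
2.1 µg/L = 0.0021 mg/L.
Mass balance: 0.153·37.38 = 0.38·Cₑ + 37·0.0021.
Cₑ = (5.719 − 0.0777) / 0.38 = 14.85 mg/L.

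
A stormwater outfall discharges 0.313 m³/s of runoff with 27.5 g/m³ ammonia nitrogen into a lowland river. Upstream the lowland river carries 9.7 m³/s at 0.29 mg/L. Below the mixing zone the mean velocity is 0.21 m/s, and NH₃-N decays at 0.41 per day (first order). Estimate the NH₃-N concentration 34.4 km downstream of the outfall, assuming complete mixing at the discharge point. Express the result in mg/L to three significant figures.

0.524 mg/L

After complete mixing, C₀ = (0.313·27.5 + 9.7·0.29) / 10.01 = 1.141 mg/L.
Travel time t = 3.44e+04 m / 0.21 m/s = 1.638e+05 s = 1.896 d.
C = 1.141·exp(−0.41·1.896) = 1.141·0.4596 = 0.5242 mg/L.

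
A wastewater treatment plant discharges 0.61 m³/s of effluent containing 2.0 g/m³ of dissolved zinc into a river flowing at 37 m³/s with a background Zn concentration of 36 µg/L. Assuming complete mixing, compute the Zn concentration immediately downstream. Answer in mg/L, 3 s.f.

0.0679 mg/L

36 µg/L = 0.036 mg/L.
By mass balance at complete mixing, C = (0.61·2 + 37·0.036) / (0.61 + 37) = 2.552/37.61 = 0.06785 mg/L.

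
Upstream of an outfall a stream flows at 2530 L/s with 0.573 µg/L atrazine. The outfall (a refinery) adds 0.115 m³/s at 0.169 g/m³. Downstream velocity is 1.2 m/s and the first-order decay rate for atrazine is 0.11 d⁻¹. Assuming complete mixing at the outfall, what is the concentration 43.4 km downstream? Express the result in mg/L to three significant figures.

0.00754 mg/L

2530 L/s = 2.53 m³/s.
0.573 µg/L = 0.000573 mg/L.
After complete mixing, C₀ = (0.115·0.169 + 2.53·0.000573) / 2.645 = 0.007896 mg/L.
Travel time t = 4.34e+04 m / 1.2 m/s = 3.617e+04 s = 0.4186 d.
C = 0.007896·exp(−0.11·0.4186) = 0.007896·0.955 = 0.007541 mg/L.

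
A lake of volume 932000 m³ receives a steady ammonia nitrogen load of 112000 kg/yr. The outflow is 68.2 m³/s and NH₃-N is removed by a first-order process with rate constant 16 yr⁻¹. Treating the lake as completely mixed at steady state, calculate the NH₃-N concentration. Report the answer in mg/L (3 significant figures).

0.0517 mg/L

Outflow Q = 68.2 m³/s × 3.156e+07 s/yr = 2.152e+09 m³/yr.
Steady-state CSTR mass balance: W = Q·C + k·V·C, so C = W/(Q + kV).
Q + kV = 2.152e+09 + 16·932000 = 2.167e+09 m³/yr.
C = 112000/2.167e+09 = 5.168e-05 kg/m³ = 0.05168 mg/L.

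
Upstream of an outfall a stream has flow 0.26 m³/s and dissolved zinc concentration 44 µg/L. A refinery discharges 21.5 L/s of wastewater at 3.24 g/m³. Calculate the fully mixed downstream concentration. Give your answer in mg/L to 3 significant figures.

21.5 L/s = 0.0215 m³/s.
44 µg/L = 0.044 mg/L.
Conservation of mass across the mixing zone: C = (0.0215·3.24 + 0.26·0.044) / (0.0215 + 0.26) = 0.0811/0.2815 = 0.2881 mg/L.

0.288 mg/L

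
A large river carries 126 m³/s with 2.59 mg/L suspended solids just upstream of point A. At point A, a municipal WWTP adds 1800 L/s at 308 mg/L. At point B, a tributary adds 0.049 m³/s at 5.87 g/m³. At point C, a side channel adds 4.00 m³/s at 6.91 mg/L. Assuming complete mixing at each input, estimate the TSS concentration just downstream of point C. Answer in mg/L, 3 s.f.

6.89 mg/L

1800 L/s = 1.8 m³/s.
After input A: C = (126·2.59 + 1.8·308) / 127.8 = 6.892 mg/L.
After input B: C = (127.8·6.892 + 0.049·5.87) / 127.8 = 6.891 mg/L.
After input C: C = (127.8·6.891 + 4·6.91) / 131.8 = 6.892 mg/L.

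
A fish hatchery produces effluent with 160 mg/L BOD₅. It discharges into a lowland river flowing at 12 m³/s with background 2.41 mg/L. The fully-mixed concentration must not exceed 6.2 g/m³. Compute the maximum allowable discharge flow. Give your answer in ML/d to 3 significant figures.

Mass balance at complete mixing: C_std·(Q_w + Q_r) = Q_w·C_e + Q_r·C_b.
Rearranging, Q_w = Q_r·(C_std − C_b)/(C_e − C_std) = 12·(6.2 − 2.41) / (160 − 6.2) = 0.2957 m³/s.
= 25.55 ML/d.

25.5 ML/d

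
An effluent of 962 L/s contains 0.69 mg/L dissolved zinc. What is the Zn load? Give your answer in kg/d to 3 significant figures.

57.4 kg/d

962 L/s = 0.962 m³/s.
Mass flux = Q·C = 0.962 m³/s × 0.69 g/m³ = 0.6638 g/s.
= 0.6638 g/s × 86.4 = 57.35 kg/d.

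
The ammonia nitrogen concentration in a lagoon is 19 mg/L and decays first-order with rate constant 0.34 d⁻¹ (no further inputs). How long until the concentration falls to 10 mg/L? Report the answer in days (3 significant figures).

1.89 d

t = ln(C₀/C)/k = ln(19/10)/0.34 = 0.6419/0.34 = 1.888 d.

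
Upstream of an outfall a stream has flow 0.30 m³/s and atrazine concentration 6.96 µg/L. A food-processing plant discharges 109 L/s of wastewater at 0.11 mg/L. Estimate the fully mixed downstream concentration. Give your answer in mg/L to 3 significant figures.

109 L/s = 0.109 m³/s.
6.96 µg/L = 0.00696 mg/L.
Flow-weighted mixing gives C = (0.109·0.11 + 0.3·0.00696) / (0.109 + 0.3) = 0.01408/0.409 = 0.03442 mg/L.

0.0344 mg/L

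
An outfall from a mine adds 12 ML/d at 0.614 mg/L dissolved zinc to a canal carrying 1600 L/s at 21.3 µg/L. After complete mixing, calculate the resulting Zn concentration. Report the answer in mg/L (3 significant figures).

0.0686 mg/L

12 ML/d = 0.1389 m³/s.
1600 L/s = 1.6 m³/s.
21.3 µg/L = 0.0213 mg/L.
Flow-weighted mixing gives C = (0.1389·0.614 + 1.6·0.0213) / (0.1389 + 1.6) = 0.1194/1.739 = 0.06864 mg/L.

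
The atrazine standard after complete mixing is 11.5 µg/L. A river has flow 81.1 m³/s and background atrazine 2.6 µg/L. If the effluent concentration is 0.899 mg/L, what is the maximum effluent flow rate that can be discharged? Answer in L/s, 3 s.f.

813 L/s

2.6 µg/L = 0.0026 mg/L.
11.5 µg/L = 0.0115 mg/L.
Mass balance at complete mixing: C_std·(Q_w + Q_r) = Q_w·C_e + Q_r·C_b.
Rearranging, Q_w = Q_r·(C_std − C_b)/(C_e − C_std) = 81.1·(0.0115 − 0.0026) / (0.899 − 0.0115) = 0.8133 m³/s.
= 813.3 L/s.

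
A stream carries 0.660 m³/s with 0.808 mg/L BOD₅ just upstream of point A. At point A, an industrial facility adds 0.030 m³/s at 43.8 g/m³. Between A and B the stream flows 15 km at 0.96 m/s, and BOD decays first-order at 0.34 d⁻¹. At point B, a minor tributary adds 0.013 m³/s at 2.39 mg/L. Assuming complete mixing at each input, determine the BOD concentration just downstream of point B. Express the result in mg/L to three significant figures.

After input A: C = (0.66·0.808 + 0.03·43.8) / 0.69 = 2.677 mg/L.
Over the 15 km reach to input B (t = 1.562e+04 s = 0.1808 d), decay gives C = 2.677·exp(−0.34·0.1808) = 2.518 mg/L.
After input B: C = (0.69·2.518 + 0.013·2.39) / 0.703 = 2.515 mg/L.

2.52 mg/L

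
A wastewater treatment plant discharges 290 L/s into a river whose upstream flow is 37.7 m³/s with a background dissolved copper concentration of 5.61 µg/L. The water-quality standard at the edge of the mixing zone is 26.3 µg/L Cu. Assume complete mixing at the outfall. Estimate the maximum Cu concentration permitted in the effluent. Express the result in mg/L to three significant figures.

2.72 mg/L

290 L/s = 0.29 m³/s.
5.61 µg/L = 0.00561 mg/L.
26.3 µg/L = 0.0263 mg/L.
Mass balance: 0.0263·37.99 = 0.29·Cₑ + 37.7·0.00561.
Cₑ = (0.9991 − 0.2115) / 0.29 = 2.716 mg/L.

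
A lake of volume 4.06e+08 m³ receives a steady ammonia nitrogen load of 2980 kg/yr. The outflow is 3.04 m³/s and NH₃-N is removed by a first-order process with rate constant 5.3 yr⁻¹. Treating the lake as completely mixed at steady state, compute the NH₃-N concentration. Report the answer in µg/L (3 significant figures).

1.33 µg/L

Outflow Q = 3.04 m³/s × 3.156e+07 s/yr = 9.594e+07 m³/yr.
Steady-state CSTR mass balance: W = Q·C + k·V·C, so C = W/(Q + kV).
Q + kV = 9.594e+07 + 5.3·4.06e+08 = 2.248e+09 m³/yr.
C = 2980/2.248e+09 = 1.326e-06 kg/m³ = 0.001326 mg/L = 1.326 µg/L.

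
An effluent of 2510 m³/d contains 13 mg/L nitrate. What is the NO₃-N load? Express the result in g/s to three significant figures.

0.378 g/s

2510 m³/d = 0.02905 m³/s.
Mass flux = Q·C = 0.02905 m³/s × 13 g/m³ = 0.3777 g/s.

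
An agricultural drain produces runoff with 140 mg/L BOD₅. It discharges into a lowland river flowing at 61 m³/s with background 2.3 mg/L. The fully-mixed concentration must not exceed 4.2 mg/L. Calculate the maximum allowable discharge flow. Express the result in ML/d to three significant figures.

Mass balance at complete mixing: C_std·(Q_w + Q_r) = Q_w·C_e + Q_r·C_b.
Rearranging, Q_w = Q_r·(C_std − C_b)/(C_e − C_std) = 61·(4.2 − 2.3) / (140 − 4.2) = 0.8535 m³/s.
= 73.74 ML/d.

73.7 ML/d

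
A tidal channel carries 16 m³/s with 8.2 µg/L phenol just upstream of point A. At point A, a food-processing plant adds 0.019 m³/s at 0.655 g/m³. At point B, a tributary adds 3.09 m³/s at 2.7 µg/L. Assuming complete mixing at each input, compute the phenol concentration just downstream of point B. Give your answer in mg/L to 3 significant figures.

0.00795 mg/L

8.2 µg/L = 0.0082 mg/L.
After input A: C = (16·0.0082 + 0.019·0.655) / 16.02 = 0.008967 mg/L.
2.7 µg/L = 0.0027 mg/L.
After input B: C = (16.02·0.008967 + 3.09·0.0027) / 19.11 = 0.007954 mg/L.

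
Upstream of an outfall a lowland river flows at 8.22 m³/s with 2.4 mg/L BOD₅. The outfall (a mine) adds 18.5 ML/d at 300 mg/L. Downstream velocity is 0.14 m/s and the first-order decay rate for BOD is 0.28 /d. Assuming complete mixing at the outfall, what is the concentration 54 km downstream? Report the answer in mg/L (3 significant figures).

2.85 mg/L

18.5 ML/d = 0.2141 m³/s.
After complete mixing, C₀ = (0.2141·300 + 8.22·2.4) / 8.434 = 9.955 mg/L.
Travel time t = 5.4e+04 m / 0.14 m/s = 3.857e+05 s = 4.464 d.
C = 9.955·exp(−0.28·4.464) = 9.955·0.2865 = 2.852 mg/L.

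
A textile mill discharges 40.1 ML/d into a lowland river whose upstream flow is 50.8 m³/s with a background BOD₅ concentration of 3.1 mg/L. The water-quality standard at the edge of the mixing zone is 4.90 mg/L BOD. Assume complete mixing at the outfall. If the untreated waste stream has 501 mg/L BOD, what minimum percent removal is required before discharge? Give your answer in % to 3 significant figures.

59.7 %

40.1 ML/d = 0.4641 m³/s.
Mass balance: 4.9·51.26 = 0.4641·Cₑ + 50.8·3.1.
Cₑ = (251.2 − 157.5) / 0.4641 = 201.9 mg/L.
Required removal = 1 − 201.9/501 = 59.7 %.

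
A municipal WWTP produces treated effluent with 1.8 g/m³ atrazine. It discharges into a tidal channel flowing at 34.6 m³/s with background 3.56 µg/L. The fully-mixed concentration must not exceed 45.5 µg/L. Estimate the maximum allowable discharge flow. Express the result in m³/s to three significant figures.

3.56 µg/L = 0.00356 mg/L.
45.5 µg/L = 0.0455 mg/L.
Mass balance at complete mixing: C_std·(Q_w + Q_r) = Q_w·C_e + Q_r·C_b.
Rearranging, Q_w = Q_r·(C_std − C_b)/(C_e − C_std) = 34.6·(0.0455 − 0.00356) / (1.8 − 0.0455) = 0.8271 m³/s.

0.827 m³/s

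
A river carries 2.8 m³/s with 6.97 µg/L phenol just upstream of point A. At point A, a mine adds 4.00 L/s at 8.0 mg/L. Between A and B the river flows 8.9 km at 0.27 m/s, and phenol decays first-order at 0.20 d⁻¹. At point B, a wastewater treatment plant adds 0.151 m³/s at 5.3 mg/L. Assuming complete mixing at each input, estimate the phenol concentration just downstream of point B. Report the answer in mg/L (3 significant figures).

0.287 mg/L

6.97 µg/L = 0.00697 mg/L.
4.00 L/s = 0.004 m³/s.
After input A: C = (2.8·0.00697 + 0.004·8) / 2.804 = 0.01837 mg/L.
Over the 8.9 km reach to input B (t = 3.296e+04 s = 0.3815 d), decay gives C = 0.01837·exp(−0.20·0.3815) = 0.01702 mg/L.
After input B: C = (2.804·0.01702 + 0.151·5.3) / 2.955 = 0.287 mg/L.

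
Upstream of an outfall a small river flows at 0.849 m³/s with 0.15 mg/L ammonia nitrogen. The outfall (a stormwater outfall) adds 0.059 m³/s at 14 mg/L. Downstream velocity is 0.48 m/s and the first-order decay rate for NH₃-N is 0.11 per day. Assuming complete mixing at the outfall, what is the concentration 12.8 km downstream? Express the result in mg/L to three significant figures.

1.01 mg/L

After complete mixing, C₀ = (0.059·14 + 0.849·0.15) / 0.908 = 1.05 mg/L.
Travel time t = 1.28e+04 m / 0.48 m/s = 2.667e+04 s = 0.3086 d.
C = 1.05·exp(−0.11·0.3086) = 1.05·0.9666 = 1.015 mg/L.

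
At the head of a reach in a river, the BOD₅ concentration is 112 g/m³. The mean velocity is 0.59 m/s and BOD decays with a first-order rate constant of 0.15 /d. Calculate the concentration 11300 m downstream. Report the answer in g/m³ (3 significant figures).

Travel time t = 11300 m / 0.59 m/s = 1.13e+04/0.59 = 1.915e+04 s = 0.2217 d.
First-order decay: C = 112·exp(−0.15·0.2217) = 112·0.9673 = 108.3 g/m³.

108 g/m³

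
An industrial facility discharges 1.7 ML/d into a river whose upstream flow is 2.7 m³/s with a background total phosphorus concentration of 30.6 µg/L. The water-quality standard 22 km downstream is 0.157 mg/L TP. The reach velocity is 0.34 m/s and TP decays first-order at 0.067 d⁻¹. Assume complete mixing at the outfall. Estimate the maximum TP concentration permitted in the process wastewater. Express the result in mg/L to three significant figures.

1.7 ML/d = 0.01968 m³/s.
30.6 µg/L = 0.0306 mg/L.
Travel time to the compliance point: t = 2.2e+04/0.34 = 6.471e+04 s = 0.7489 d; decay factor exp(−0.067·0.7489) = 0.9511.
So the concentration just after mixing may be at most 0.157/0.9511 = 0.1651 mg/L.
Mass balance: 0.1651·2.72 = 0.01968·Cₑ + 2.7·0.0306.
Cₑ = (0.449 − 0.08262) / 0.01968 = 18.62 mg/L.

18.6 mg/L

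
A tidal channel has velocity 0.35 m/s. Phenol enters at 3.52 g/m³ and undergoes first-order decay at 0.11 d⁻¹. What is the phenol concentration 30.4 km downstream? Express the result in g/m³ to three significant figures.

3.15 g/m³

Travel time t = 30.4 km / 0.35 m/s = 3.04e+04/0.35 = 8.686e+04 s = 1.005 d.
First-order decay: C = 3.52·exp(−0.11·1.005) = 3.52·0.8953 = 3.152 g/m³.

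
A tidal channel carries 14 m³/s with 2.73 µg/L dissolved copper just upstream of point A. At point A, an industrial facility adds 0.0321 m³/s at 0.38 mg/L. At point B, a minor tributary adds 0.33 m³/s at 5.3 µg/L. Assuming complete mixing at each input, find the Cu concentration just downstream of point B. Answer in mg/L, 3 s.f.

2.73 µg/L = 0.00273 mg/L.
After input A: C = (14·0.00273 + 0.0321·0.38) / 14.03 = 0.003593 mg/L.
5.3 µg/L = 0.0053 mg/L.
After input B: C = (14.03·0.003593 + 0.33·0.0053) / 14.36 = 0.003632 mg/L.

0.00363 mg/L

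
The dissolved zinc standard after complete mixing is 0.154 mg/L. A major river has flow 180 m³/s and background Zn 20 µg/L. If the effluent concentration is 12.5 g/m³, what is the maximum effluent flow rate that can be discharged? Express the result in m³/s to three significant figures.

1.95 m³/s

20 µg/L = 0.02 mg/L.
Mass balance at complete mixing: C_std·(Q_w + Q_r) = Q_w·C_e + Q_r·C_b.
Rearranging, Q_w = Q_r·(C_std − C_b)/(C_e − C_std) = 180·(0.154 − 0.02) / (12.5 − 0.154) = 1.954 m³/s.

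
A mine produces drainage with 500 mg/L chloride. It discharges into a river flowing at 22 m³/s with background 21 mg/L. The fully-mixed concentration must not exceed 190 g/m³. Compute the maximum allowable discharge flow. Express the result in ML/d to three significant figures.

Mass balance at complete mixing: C_std·(Q_w + Q_r) = Q_w·C_e + Q_r·C_b.
Rearranging, Q_w = Q_r·(C_std − C_b)/(C_e − C_std) = 22·(190 − 21) / (500 − 190) = 11.99 m³/s.
= 1036 ML/d.

1040 ML/d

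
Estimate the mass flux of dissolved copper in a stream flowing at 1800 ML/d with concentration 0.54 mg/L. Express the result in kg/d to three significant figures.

972 kg/d

1800 ML/d = 20.83 m³/s.
Mass flux = Q·C = 20.83 m³/s × 0.54 g/m³ = 11.25 g/s.
= 11.25 g/s × 86.4 = 972 kg/d.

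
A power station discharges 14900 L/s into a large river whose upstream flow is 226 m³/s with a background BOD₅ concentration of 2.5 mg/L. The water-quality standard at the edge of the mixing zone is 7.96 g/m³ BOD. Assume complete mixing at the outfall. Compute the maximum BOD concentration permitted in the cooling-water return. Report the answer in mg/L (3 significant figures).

14900 L/s = 14.9 m³/s.
Mass balance: 7.96·240.9 = 14.9·Cₑ + 226·2.5.
Cₑ = (1918 − 565) / 14.9 = 90.78 mg/L.

90.8 mg/L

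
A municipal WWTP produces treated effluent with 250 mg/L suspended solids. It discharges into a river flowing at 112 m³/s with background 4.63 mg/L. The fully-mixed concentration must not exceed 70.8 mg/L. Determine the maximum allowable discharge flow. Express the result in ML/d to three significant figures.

3570 ML/d

Mass balance at complete mixing: C_std·(Q_w + Q_r) = Q_w·C_e + Q_r·C_b.
Rearranging, Q_w = Q_r·(C_std − C_b)/(C_e − C_std) = 112·(70.8 − 4.63) / (250 − 70.8) = 41.36 m³/s.
= 3573 ML/d.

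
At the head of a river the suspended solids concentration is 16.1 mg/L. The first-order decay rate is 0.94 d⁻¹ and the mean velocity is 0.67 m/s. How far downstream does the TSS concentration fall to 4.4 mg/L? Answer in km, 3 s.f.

From C = C₀·e^(−kt), t = ln(C₀/C)/k = ln(16.1/4.4)/0.94 = 1.297/0.94 = 1.38 d.
Distance = v·t = 0.67 m/s × 1.192e+05 s = 7.989e+04 m = 79.89 km.

79.9 km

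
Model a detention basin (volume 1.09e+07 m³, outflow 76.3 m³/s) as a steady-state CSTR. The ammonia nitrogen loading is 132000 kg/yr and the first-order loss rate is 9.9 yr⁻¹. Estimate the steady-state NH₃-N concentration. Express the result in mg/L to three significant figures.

0.0525 mg/L

Outflow Q = 76.3 m³/s × 3.156e+07 s/yr = 2.408e+09 m³/yr.
Steady-state CSTR mass balance: W = Q·C + k·V·C, so C = W/(Q + kV).
Q + kV = 2.408e+09 + 9.9·1.09e+07 = 2.516e+09 m³/yr.
C = 132000/2.516e+09 = 5.247e-05 kg/m³ = 0.05247 mg/L.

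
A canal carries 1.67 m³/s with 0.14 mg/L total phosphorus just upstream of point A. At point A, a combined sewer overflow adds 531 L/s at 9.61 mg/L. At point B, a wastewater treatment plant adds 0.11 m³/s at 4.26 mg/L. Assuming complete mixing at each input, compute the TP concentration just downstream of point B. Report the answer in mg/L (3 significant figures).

531 L/s = 0.531 m³/s.
After input A: C = (1.67·0.14 + 0.531·9.61) / 2.201 = 2.425 mg/L.
After input B: C = (2.201·2.425 + 0.11·4.26) / 2.311 = 2.512 mg/L.

2.51 mg/L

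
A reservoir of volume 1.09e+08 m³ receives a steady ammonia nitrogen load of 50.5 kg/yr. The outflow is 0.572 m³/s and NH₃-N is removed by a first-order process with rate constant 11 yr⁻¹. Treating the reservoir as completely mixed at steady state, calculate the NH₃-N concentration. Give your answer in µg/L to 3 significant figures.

0.0415 µg/L

Outflow Q = 0.572 m³/s × 3.156e+07 s/yr = 1.805e+07 m³/yr.
Steady-state CSTR mass balance: W = Q·C + k·V·C, so C = W/(Q + kV).
Q + kV = 1.805e+07 + 11·1.09e+08 = 1.217e+09 m³/yr.
C = 50.5/1.217e+09 = 4.149e-08 kg/m³ = 4.149e-05 mg/L = 0.04149 µg/L.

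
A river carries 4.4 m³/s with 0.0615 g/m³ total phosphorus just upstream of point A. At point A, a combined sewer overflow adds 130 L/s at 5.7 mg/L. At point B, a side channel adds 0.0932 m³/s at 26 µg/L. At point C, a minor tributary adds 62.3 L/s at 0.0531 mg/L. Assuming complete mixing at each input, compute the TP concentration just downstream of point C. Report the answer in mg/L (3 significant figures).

0.217 mg/L

130 L/s = 0.13 m³/s.
After input A: C = (4.4·0.0615 + 0.13·5.7) / 4.53 = 0.2233 mg/L.
26 µg/L = 0.026 mg/L.
After input B: C = (4.53·0.2233 + 0.0932·0.026) / 4.623 = 0.2193 mg/L.
62.3 L/s = 0.0623 m³/s.
After input C: C = (4.623·0.2193 + 0.0623·0.0531) / 4.686 = 0.2171 mg/L.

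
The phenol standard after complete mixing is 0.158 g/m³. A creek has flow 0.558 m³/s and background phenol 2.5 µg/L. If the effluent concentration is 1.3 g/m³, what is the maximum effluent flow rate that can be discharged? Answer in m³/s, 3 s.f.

0.0760 m³/s

2.5 µg/L = 0.0025 mg/L.
Mass balance at complete mixing: C_std·(Q_w + Q_r) = Q_w·C_e + Q_r·C_b.
Rearranging, Q_w = Q_r·(C_std − C_b)/(C_e − C_std) = 0.558·(0.158 − 0.0025) / (1.3 − 0.158) = 0.07598 m³/s.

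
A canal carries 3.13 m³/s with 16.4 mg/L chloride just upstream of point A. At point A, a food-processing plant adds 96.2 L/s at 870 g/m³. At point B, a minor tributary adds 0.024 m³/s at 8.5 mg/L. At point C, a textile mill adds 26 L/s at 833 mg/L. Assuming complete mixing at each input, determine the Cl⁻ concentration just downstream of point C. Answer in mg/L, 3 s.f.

47.9 mg/L

96.2 L/s = 0.0962 m³/s.
After input A: C = (3.13·16.4 + 0.0962·870) / 3.226 = 41.85 mg/L.
After input B: C = (3.226·41.85 + 0.024·8.5) / 3.25 = 41.61 mg/L.
26 L/s = 0.026 m³/s.
After input C: C = (3.25·41.61 + 0.026·833) / 3.276 = 47.89 mg/L.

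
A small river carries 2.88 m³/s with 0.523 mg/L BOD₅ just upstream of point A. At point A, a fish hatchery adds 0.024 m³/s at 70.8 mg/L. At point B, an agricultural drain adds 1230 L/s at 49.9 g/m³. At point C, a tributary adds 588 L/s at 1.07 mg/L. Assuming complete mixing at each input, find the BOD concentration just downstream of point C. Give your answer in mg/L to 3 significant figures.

After input A: C = (2.88·0.523 + 0.024·70.8) / 2.904 = 1.104 mg/L.
1230 L/s = 1.23 m³/s.
After input B: C = (2.904·1.104 + 1.23·49.9) / 4.134 = 15.62 mg/L.
588 L/s = 0.588 m³/s.
After input C: C = (4.134·15.62 + 0.588·1.07) / 4.722 = 13.81 mg/L.

13.8 mg/L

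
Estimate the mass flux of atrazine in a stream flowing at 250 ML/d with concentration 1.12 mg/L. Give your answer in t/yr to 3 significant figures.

250 ML/d = 2.894 m³/s.
Mass flux = Q·C = 2.894 m³/s × 1.12 g/m³ = 3.241 g/s.
= 3.241 g/s × 31.56 = 102.3 t/yr.

102 t/yr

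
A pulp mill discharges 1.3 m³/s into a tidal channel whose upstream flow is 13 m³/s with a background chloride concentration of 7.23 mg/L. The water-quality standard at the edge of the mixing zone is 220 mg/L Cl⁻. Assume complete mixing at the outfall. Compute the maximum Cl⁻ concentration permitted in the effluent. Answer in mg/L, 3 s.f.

Mass balance: 220·14.3 = 1.3·Cₑ + 13·7.23.
Cₑ = (3146 − 93.99) / 1.3 = 2348 mg/L.

2350 mg/L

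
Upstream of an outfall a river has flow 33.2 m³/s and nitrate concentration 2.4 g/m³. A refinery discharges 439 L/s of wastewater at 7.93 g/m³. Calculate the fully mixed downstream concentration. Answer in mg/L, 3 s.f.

2.47 mg/L

439 L/s = 0.439 m³/s.
Flow-weighted mixing gives C = (0.439·7.93 + 33.2·2.4) / (0.439 + 33.2) = 83.16/33.64 = 2.472 mg/L.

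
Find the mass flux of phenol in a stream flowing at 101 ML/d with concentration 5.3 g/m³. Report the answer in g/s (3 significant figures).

6.20 g/s

101 ML/d = 1.169 m³/s.
Mass flux = Q·C = 1.169 m³/s × 5.3 g/m³ = 6.196 g/s.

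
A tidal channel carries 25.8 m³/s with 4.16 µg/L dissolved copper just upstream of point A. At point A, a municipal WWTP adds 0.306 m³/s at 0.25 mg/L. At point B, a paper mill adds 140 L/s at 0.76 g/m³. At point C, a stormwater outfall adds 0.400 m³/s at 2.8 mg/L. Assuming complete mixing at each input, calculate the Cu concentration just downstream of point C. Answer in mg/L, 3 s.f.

4.16 µg/L = 0.00416 mg/L.
After input A: C = (25.8·0.00416 + 0.306·0.25) / 26.11 = 0.007042 mg/L.
140 L/s = 0.14 m³/s.
After input B: C = (26.11·0.007042 + 0.14·0.76) / 26.25 = 0.01106 mg/L.
After input C: C = (26.25·0.01106 + 0.4·2.8) / 26.65 = 0.05292 mg/L.

0.0529 mg/L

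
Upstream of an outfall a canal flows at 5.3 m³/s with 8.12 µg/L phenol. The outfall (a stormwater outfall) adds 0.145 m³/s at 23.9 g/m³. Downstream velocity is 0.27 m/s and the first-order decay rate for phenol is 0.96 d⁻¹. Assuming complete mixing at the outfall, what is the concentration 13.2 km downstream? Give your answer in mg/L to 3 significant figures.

0.374 mg/L

8.12 µg/L = 0.00812 mg/L.
After complete mixing, C₀ = (0.145·23.9 + 5.3·0.00812) / 5.445 = 0.6444 mg/L.
Travel time t = 1.32e+04 m / 0.27 m/s = 4.889e+04 s = 0.5658 d.
C = 0.6444·exp(−0.96·0.5658) = 0.6444·0.5809 = 0.3743 mg/L.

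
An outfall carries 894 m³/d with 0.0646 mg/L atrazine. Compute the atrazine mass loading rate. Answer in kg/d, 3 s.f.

894 m³/d = 0.01035 m³/s.
Mass flux = Q·C = 0.01035 m³/s × 0.0646 g/m³ = 0.0006684 g/s.
= 0.0006684 g/s × 86.4 = 0.05775 kg/d.

0.0578 kg/d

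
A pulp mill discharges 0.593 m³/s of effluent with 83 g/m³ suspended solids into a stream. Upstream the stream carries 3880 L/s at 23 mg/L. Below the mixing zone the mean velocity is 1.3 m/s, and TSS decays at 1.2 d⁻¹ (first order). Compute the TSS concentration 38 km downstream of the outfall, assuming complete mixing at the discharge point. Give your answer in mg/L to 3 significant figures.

20.6 mg/L

3880 L/s = 3.88 m³/s.
After complete mixing, C₀ = (0.593·83 + 3.88·23) / 4.473 = 30.95 mg/L.
Travel time t = 3.8e+04 m / 1.3 m/s = 2.923e+04 s = 0.3383 d.
C = 30.95·exp(−1.2·0.3383) = 30.95·0.6663 = 20.63 mg/L.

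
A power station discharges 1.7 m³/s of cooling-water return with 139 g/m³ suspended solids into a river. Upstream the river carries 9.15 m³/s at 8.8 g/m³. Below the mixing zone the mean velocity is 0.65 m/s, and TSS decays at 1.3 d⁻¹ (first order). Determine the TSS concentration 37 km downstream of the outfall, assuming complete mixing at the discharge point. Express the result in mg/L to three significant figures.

12.4 mg/L

After complete mixing, C₀ = (1.7·139 + 9.15·8.8) / 10.85 = 29.2 mg/L.
Travel time t = 3.7e+04 m / 0.65 m/s = 5.692e+04 s = 0.6588 d.
C = 29.2·exp(−1.3·0.6588) = 29.2·0.4247 = 12.4 mg/L.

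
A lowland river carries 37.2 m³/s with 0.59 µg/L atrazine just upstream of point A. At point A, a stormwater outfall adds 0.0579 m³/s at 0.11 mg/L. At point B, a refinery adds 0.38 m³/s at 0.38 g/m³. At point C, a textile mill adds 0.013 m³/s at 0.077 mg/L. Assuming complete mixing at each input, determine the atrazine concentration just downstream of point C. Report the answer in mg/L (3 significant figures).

0.00461 mg/L

0.59 µg/L = 0.00059 mg/L.
After input A: C = (37.2·0.00059 + 0.0579·0.11) / 37.26 = 0.00076 mg/L.
After input B: C = (37.26·0.00076 + 0.38·0.38) / 37.64 = 0.004589 mg/L.
After input C: C = (37.64·0.004589 + 0.013·0.077) / 37.65 = 0.004614 mg/L.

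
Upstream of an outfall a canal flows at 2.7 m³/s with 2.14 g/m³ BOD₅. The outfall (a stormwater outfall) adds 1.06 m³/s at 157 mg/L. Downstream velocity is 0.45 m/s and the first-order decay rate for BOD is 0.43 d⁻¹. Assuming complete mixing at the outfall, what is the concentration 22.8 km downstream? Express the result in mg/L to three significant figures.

After complete mixing, C₀ = (1.06·157 + 2.7·2.14) / 3.76 = 45.8 mg/L.
Travel time t = 2.28e+04 m / 0.45 m/s = 5.067e+04 s = 0.5864 d.
C = 45.8·exp(−0.43·0.5864) = 45.8·0.7771 = 35.59 mg/L.

35.6 mg/L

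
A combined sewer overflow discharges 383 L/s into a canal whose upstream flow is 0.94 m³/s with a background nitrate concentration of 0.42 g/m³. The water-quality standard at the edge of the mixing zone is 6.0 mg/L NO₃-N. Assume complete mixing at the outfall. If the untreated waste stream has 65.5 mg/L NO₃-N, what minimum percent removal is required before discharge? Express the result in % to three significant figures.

383 L/s = 0.383 m³/s.
Mass balance: 6·1.323 = 0.383·Cₑ + 0.94·0.42.
Cₑ = (7.938 − 0.3948) / 0.383 = 19.7 mg/L.
Required removal = 1 − 19.7/65.5 = 69.93 %.

69.9 %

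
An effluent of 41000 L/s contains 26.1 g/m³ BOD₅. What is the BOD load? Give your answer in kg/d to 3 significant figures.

41000 L/s = 41 m³/s.
Mass flux = Q·C = 41 m³/s × 26.1 g/m³ = 1070 g/s.
= 1070 g/s × 86.4 = 9.246e+04 kg/d.

92500 kg/d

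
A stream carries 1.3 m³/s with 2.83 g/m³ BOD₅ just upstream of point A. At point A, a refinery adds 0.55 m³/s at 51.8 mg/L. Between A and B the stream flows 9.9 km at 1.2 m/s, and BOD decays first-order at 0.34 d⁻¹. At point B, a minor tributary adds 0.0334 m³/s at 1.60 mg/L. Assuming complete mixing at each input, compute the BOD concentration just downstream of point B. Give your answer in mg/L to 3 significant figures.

After input A: C = (1.3·2.83 + 0.55·51.8) / 1.85 = 17.39 mg/L.
Over the 9.9 km reach to input B (t = 8250 s = 0.09549 d), decay gives C = 17.39·exp(−0.34·0.09549) = 16.83 mg/L.
After input B: C = (1.85·16.83 + 0.0334·1.6) / 1.883 = 16.56 mg/L.

16.6 mg/L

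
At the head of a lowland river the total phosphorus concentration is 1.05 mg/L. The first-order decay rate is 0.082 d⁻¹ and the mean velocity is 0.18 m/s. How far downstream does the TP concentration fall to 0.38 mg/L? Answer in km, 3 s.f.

193 km

From C = C₀·e^(−kt), t = ln(C₀/C)/k = ln(1.05/0.38)/0.082 = 1.016/0.082 = 12.39 d.
Distance = v·t = 0.18 m/s × 1.071e+06 s = 1.928e+05 m = 192.8 km.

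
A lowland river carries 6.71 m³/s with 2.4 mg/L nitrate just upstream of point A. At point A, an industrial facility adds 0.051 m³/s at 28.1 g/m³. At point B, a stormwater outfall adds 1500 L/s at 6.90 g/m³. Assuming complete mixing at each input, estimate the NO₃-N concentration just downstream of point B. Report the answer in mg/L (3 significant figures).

After input A: C = (6.71·2.4 + 0.051·28.1) / 6.761 = 2.594 mg/L.
1500 L/s = 1.5 m³/s.
After input B: C = (6.761·2.594 + 1.5·6.9) / 8.261 = 3.376 mg/L.

3.38 mg/L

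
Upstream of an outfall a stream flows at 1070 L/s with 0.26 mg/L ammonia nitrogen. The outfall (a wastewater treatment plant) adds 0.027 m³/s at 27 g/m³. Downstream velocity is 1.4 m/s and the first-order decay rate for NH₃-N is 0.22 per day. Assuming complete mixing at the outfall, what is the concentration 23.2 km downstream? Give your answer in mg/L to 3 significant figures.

1070 L/s = 1.07 m³/s.
After complete mixing, C₀ = (0.027·27 + 1.07·0.26) / 1.097 = 0.9181 mg/L.
Travel time t = 2.32e+04 m / 1.4 m/s = 1.657e+04 s = 0.1918 d.
C = 0.9181·exp(−0.22·0.1918) = 0.9181·0.9587 = 0.8802 mg/L.

0.880 mg/L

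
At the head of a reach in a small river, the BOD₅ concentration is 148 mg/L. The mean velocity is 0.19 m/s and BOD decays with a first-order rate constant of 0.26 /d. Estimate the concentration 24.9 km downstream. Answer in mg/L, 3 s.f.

99.8 mg/L

Travel time t = 24.9 km / 0.19 m/s = 2.49e+04/0.19 = 1.311e+05 s = 1.517 d.
First-order decay: C = 148·exp(−0.26·1.517) = 148·0.6741 = 99.77 mg/L.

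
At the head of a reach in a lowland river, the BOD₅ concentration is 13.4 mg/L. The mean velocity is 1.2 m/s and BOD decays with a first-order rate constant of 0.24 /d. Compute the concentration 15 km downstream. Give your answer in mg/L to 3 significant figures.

Travel time t = 15 km / 1.2 m/s = 1.5e+04/1.2 = 1.25e+04 s = 0.1447 d.
First-order decay: C = 13.4·exp(−0.24·0.1447) = 13.4·0.9659 = 12.94 mg/L.

12.9 mg/L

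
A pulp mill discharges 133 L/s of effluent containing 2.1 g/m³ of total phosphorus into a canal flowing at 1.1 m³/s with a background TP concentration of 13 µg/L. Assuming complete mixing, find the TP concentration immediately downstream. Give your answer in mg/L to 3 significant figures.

133 L/s = 0.133 m³/s.
13 µg/L = 0.013 mg/L.
Flow-weighted mixing gives C = (0.133·2.1 + 1.1·0.013) / (0.133 + 1.1) = 0.2936/1.233 = 0.2381 mg/L.

0.238 mg/L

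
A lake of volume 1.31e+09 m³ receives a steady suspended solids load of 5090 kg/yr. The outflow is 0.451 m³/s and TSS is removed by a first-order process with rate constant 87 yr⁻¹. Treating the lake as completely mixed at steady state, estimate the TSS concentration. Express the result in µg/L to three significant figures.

0.0447 µg/L

Outflow Q = 0.451 m³/s × 3.156e+07 s/yr = 1.423e+07 m³/yr.
Steady-state CSTR mass balance: W = Q·C + k·V·C, so C = W/(Q + kV).
Q + kV = 1.423e+07 + 87·1.31e+09 = 1.14e+11 m³/yr.
C = 5090/1.14e+11 = 4.466e-08 kg/m³ = 4.466e-05 mg/L = 0.04466 µg/L.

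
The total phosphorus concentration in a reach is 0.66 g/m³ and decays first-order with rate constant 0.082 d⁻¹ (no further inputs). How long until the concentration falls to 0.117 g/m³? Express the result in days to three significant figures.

21.1 d

t = ln(C₀/C)/k = ln(0.66/0.117)/0.082 = 1.73/0.082 = 21.1 d.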